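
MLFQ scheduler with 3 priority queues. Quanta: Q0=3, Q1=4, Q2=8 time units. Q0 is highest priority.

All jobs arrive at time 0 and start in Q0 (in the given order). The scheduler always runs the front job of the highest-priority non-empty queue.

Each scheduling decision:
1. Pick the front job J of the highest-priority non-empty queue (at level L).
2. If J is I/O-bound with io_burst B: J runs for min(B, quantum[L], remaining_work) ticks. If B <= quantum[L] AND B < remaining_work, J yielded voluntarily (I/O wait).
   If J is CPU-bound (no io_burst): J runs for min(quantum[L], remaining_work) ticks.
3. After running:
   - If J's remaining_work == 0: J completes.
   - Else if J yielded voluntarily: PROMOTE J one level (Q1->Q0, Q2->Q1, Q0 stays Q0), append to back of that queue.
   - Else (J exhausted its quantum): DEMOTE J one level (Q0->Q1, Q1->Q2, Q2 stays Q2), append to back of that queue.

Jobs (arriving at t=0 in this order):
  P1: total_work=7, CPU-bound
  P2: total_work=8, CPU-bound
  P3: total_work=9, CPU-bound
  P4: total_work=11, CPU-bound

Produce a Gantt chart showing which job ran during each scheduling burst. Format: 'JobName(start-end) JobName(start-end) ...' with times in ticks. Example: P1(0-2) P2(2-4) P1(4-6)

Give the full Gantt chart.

Answer: P1(0-3) P2(3-6) P3(6-9) P4(9-12) P1(12-16) P2(16-20) P3(20-24) P4(24-28) P2(28-29) P3(29-31) P4(31-35)

Derivation:
t=0-3: P1@Q0 runs 3, rem=4, quantum used, demote→Q1. Q0=[P2,P3,P4] Q1=[P1] Q2=[]
t=3-6: P2@Q0 runs 3, rem=5, quantum used, demote→Q1. Q0=[P3,P4] Q1=[P1,P2] Q2=[]
t=6-9: P3@Q0 runs 3, rem=6, quantum used, demote→Q1. Q0=[P4] Q1=[P1,P2,P3] Q2=[]
t=9-12: P4@Q0 runs 3, rem=8, quantum used, demote→Q1. Q0=[] Q1=[P1,P2,P3,P4] Q2=[]
t=12-16: P1@Q1 runs 4, rem=0, completes. Q0=[] Q1=[P2,P3,P4] Q2=[]
t=16-20: P2@Q1 runs 4, rem=1, quantum used, demote→Q2. Q0=[] Q1=[P3,P4] Q2=[P2]
t=20-24: P3@Q1 runs 4, rem=2, quantum used, demote→Q2. Q0=[] Q1=[P4] Q2=[P2,P3]
t=24-28: P4@Q1 runs 4, rem=4, quantum used, demote→Q2. Q0=[] Q1=[] Q2=[P2,P3,P4]
t=28-29: P2@Q2 runs 1, rem=0, completes. Q0=[] Q1=[] Q2=[P3,P4]
t=29-31: P3@Q2 runs 2, rem=0, completes. Q0=[] Q1=[] Q2=[P4]
t=31-35: P4@Q2 runs 4, rem=0, completes. Q0=[] Q1=[] Q2=[]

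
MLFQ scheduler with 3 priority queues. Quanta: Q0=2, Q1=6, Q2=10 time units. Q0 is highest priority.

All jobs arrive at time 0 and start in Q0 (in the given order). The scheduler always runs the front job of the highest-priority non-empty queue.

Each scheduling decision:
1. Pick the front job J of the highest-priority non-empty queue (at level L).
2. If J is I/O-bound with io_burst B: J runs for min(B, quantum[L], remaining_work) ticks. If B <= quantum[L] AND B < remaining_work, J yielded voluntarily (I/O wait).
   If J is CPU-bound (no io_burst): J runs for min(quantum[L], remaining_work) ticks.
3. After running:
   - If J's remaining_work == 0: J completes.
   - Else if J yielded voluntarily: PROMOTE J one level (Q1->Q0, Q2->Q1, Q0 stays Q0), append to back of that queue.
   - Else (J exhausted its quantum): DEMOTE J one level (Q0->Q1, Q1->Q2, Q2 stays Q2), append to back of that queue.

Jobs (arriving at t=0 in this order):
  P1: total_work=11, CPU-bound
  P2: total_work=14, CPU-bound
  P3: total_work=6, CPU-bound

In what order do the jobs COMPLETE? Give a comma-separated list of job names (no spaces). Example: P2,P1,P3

Answer: P3,P1,P2

Derivation:
t=0-2: P1@Q0 runs 2, rem=9, quantum used, demote→Q1. Q0=[P2,P3] Q1=[P1] Q2=[]
t=2-4: P2@Q0 runs 2, rem=12, quantum used, demote→Q1. Q0=[P3] Q1=[P1,P2] Q2=[]
t=4-6: P3@Q0 runs 2, rem=4, quantum used, demote→Q1. Q0=[] Q1=[P1,P2,P3] Q2=[]
t=6-12: P1@Q1 runs 6, rem=3, quantum used, demote→Q2. Q0=[] Q1=[P2,P3] Q2=[P1]
t=12-18: P2@Q1 runs 6, rem=6, quantum used, demote→Q2. Q0=[] Q1=[P3] Q2=[P1,P2]
t=18-22: P3@Q1 runs 4, rem=0, completes. Q0=[] Q1=[] Q2=[P1,P2]
t=22-25: P1@Q2 runs 3, rem=0, completes. Q0=[] Q1=[] Q2=[P2]
t=25-31: P2@Q2 runs 6, rem=0, completes. Q0=[] Q1=[] Q2=[]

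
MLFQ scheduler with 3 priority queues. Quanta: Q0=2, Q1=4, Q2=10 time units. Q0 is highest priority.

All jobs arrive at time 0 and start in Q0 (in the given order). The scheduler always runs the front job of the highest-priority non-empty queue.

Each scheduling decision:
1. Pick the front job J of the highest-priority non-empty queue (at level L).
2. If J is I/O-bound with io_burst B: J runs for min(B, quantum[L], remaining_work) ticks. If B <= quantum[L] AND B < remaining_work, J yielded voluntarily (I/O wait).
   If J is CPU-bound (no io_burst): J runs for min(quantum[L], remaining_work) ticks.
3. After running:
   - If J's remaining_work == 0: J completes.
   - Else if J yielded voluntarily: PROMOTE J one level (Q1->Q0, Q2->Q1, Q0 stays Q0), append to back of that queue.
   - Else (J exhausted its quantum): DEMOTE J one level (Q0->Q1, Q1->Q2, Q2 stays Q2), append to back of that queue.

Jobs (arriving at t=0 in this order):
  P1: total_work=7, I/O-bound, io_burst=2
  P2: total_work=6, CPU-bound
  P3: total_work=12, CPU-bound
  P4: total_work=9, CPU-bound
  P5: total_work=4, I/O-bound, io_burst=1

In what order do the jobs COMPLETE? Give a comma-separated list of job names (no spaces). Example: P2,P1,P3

t=0-2: P1@Q0 runs 2, rem=5, I/O yield, promote→Q0. Q0=[P2,P3,P4,P5,P1] Q1=[] Q2=[]
t=2-4: P2@Q0 runs 2, rem=4, quantum used, demote→Q1. Q0=[P3,P4,P5,P1] Q1=[P2] Q2=[]
t=4-6: P3@Q0 runs 2, rem=10, quantum used, demote→Q1. Q0=[P4,P5,P1] Q1=[P2,P3] Q2=[]
t=6-8: P4@Q0 runs 2, rem=7, quantum used, demote→Q1. Q0=[P5,P1] Q1=[P2,P3,P4] Q2=[]
t=8-9: P5@Q0 runs 1, rem=3, I/O yield, promote→Q0. Q0=[P1,P5] Q1=[P2,P3,P4] Q2=[]
t=9-11: P1@Q0 runs 2, rem=3, I/O yield, promote→Q0. Q0=[P5,P1] Q1=[P2,P3,P4] Q2=[]
t=11-12: P5@Q0 runs 1, rem=2, I/O yield, promote→Q0. Q0=[P1,P5] Q1=[P2,P3,P4] Q2=[]
t=12-14: P1@Q0 runs 2, rem=1, I/O yield, promote→Q0. Q0=[P5,P1] Q1=[P2,P3,P4] Q2=[]
t=14-15: P5@Q0 runs 1, rem=1, I/O yield, promote→Q0. Q0=[P1,P5] Q1=[P2,P3,P4] Q2=[]
t=15-16: P1@Q0 runs 1, rem=0, completes. Q0=[P5] Q1=[P2,P3,P4] Q2=[]
t=16-17: P5@Q0 runs 1, rem=0, completes. Q0=[] Q1=[P2,P3,P4] Q2=[]
t=17-21: P2@Q1 runs 4, rem=0, completes. Q0=[] Q1=[P3,P4] Q2=[]
t=21-25: P3@Q1 runs 4, rem=6, quantum used, demote→Q2. Q0=[] Q1=[P4] Q2=[P3]
t=25-29: P4@Q1 runs 4, rem=3, quantum used, demote→Q2. Q0=[] Q1=[] Q2=[P3,P4]
t=29-35: P3@Q2 runs 6, rem=0, completes. Q0=[] Q1=[] Q2=[P4]
t=35-38: P4@Q2 runs 3, rem=0, completes. Q0=[] Q1=[] Q2=[]

Answer: P1,P5,P2,P3,P4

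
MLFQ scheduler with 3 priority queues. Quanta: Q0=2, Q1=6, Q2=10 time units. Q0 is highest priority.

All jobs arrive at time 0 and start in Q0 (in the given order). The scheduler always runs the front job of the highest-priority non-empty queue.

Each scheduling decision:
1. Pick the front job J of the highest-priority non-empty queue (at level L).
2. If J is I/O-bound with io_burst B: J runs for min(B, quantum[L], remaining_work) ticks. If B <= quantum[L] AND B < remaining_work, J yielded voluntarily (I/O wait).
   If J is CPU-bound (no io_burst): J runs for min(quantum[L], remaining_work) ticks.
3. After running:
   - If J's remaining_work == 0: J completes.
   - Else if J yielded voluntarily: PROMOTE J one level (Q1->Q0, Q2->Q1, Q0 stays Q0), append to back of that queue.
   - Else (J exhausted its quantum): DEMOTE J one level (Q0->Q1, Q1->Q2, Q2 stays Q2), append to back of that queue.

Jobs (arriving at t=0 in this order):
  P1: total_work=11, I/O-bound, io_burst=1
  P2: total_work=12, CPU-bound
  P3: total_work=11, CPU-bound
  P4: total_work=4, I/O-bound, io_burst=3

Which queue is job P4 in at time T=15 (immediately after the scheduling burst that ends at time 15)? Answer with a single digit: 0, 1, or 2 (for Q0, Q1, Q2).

Answer: 1

Derivation:
t=0-1: P1@Q0 runs 1, rem=10, I/O yield, promote→Q0. Q0=[P2,P3,P4,P1] Q1=[] Q2=[]
t=1-3: P2@Q0 runs 2, rem=10, quantum used, demote→Q1. Q0=[P3,P4,P1] Q1=[P2] Q2=[]
t=3-5: P3@Q0 runs 2, rem=9, quantum used, demote→Q1. Q0=[P4,P1] Q1=[P2,P3] Q2=[]
t=5-7: P4@Q0 runs 2, rem=2, quantum used, demote→Q1. Q0=[P1] Q1=[P2,P3,P4] Q2=[]
t=7-8: P1@Q0 runs 1, rem=9, I/O yield, promote→Q0. Q0=[P1] Q1=[P2,P3,P4] Q2=[]
t=8-9: P1@Q0 runs 1, rem=8, I/O yield, promote→Q0. Q0=[P1] Q1=[P2,P3,P4] Q2=[]
t=9-10: P1@Q0 runs 1, rem=7, I/O yield, promote→Q0. Q0=[P1] Q1=[P2,P3,P4] Q2=[]
t=10-11: P1@Q0 runs 1, rem=6, I/O yield, promote→Q0. Q0=[P1] Q1=[P2,P3,P4] Q2=[]
t=11-12: P1@Q0 runs 1, rem=5, I/O yield, promote→Q0. Q0=[P1] Q1=[P2,P3,P4] Q2=[]
t=12-13: P1@Q0 runs 1, rem=4, I/O yield, promote→Q0. Q0=[P1] Q1=[P2,P3,P4] Q2=[]
t=13-14: P1@Q0 runs 1, rem=3, I/O yield, promote→Q0. Q0=[P1] Q1=[P2,P3,P4] Q2=[]
t=14-15: P1@Q0 runs 1, rem=2, I/O yield, promote→Q0. Q0=[P1] Q1=[P2,P3,P4] Q2=[]
t=15-16: P1@Q0 runs 1, rem=1, I/O yield, promote→Q0. Q0=[P1] Q1=[P2,P3,P4] Q2=[]
t=16-17: P1@Q0 runs 1, rem=0, completes. Q0=[] Q1=[P2,P3,P4] Q2=[]
t=17-23: P2@Q1 runs 6, rem=4, quantum used, demote→Q2. Q0=[] Q1=[P3,P4] Q2=[P2]
t=23-29: P3@Q1 runs 6, rem=3, quantum used, demote→Q2. Q0=[] Q1=[P4] Q2=[P2,P3]
t=29-31: P4@Q1 runs 2, rem=0, completes. Q0=[] Q1=[] Q2=[P2,P3]
t=31-35: P2@Q2 runs 4, rem=0, completes. Q0=[] Q1=[] Q2=[P3]
t=35-38: P3@Q2 runs 3, rem=0, completes. Q0=[] Q1=[] Q2=[]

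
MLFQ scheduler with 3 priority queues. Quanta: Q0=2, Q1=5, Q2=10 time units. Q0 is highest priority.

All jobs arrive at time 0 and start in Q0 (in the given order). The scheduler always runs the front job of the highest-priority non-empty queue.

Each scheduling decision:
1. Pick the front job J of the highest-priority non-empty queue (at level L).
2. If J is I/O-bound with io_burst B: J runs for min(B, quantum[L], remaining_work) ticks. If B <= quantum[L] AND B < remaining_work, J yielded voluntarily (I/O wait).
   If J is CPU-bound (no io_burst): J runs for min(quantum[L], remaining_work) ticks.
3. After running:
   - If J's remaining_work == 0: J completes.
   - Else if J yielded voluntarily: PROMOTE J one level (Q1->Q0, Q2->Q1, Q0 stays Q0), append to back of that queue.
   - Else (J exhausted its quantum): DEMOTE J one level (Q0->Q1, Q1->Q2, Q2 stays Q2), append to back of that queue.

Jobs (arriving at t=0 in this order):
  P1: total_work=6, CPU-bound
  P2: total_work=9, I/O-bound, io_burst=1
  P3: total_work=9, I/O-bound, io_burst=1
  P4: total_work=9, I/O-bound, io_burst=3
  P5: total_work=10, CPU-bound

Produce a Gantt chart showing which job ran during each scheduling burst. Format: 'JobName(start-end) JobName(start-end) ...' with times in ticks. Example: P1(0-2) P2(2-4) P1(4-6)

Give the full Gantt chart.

t=0-2: P1@Q0 runs 2, rem=4, quantum used, demote→Q1. Q0=[P2,P3,P4,P5] Q1=[P1] Q2=[]
t=2-3: P2@Q0 runs 1, rem=8, I/O yield, promote→Q0. Q0=[P3,P4,P5,P2] Q1=[P1] Q2=[]
t=3-4: P3@Q0 runs 1, rem=8, I/O yield, promote→Q0. Q0=[P4,P5,P2,P3] Q1=[P1] Q2=[]
t=4-6: P4@Q0 runs 2, rem=7, quantum used, demote→Q1. Q0=[P5,P2,P3] Q1=[P1,P4] Q2=[]
t=6-8: P5@Q0 runs 2, rem=8, quantum used, demote→Q1. Q0=[P2,P3] Q1=[P1,P4,P5] Q2=[]
t=8-9: P2@Q0 runs 1, rem=7, I/O yield, promote→Q0. Q0=[P3,P2] Q1=[P1,P4,P5] Q2=[]
t=9-10: P3@Q0 runs 1, rem=7, I/O yield, promote→Q0. Q0=[P2,P3] Q1=[P1,P4,P5] Q2=[]
t=10-11: P2@Q0 runs 1, rem=6, I/O yield, promote→Q0. Q0=[P3,P2] Q1=[P1,P4,P5] Q2=[]
t=11-12: P3@Q0 runs 1, rem=6, I/O yield, promote→Q0. Q0=[P2,P3] Q1=[P1,P4,P5] Q2=[]
t=12-13: P2@Q0 runs 1, rem=5, I/O yield, promote→Q0. Q0=[P3,P2] Q1=[P1,P4,P5] Q2=[]
t=13-14: P3@Q0 runs 1, rem=5, I/O yield, promote→Q0. Q0=[P2,P3] Q1=[P1,P4,P5] Q2=[]
t=14-15: P2@Q0 runs 1, rem=4, I/O yield, promote→Q0. Q0=[P3,P2] Q1=[P1,P4,P5] Q2=[]
t=15-16: P3@Q0 runs 1, rem=4, I/O yield, promote→Q0. Q0=[P2,P3] Q1=[P1,P4,P5] Q2=[]
t=16-17: P2@Q0 runs 1, rem=3, I/O yield, promote→Q0. Q0=[P3,P2] Q1=[P1,P4,P5] Q2=[]
t=17-18: P3@Q0 runs 1, rem=3, I/O yield, promote→Q0. Q0=[P2,P3] Q1=[P1,P4,P5] Q2=[]
t=18-19: P2@Q0 runs 1, rem=2, I/O yield, promote→Q0. Q0=[P3,P2] Q1=[P1,P4,P5] Q2=[]
t=19-20: P3@Q0 runs 1, rem=2, I/O yield, promote→Q0. Q0=[P2,P3] Q1=[P1,P4,P5] Q2=[]
t=20-21: P2@Q0 runs 1, rem=1, I/O yield, promote→Q0. Q0=[P3,P2] Q1=[P1,P4,P5] Q2=[]
t=21-22: P3@Q0 runs 1, rem=1, I/O yield, promote→Q0. Q0=[P2,P3] Q1=[P1,P4,P5] Q2=[]
t=22-23: P2@Q0 runs 1, rem=0, completes. Q0=[P3] Q1=[P1,P4,P5] Q2=[]
t=23-24: P3@Q0 runs 1, rem=0, completes. Q0=[] Q1=[P1,P4,P5] Q2=[]
t=24-28: P1@Q1 runs 4, rem=0, completes. Q0=[] Q1=[P4,P5] Q2=[]
t=28-31: P4@Q1 runs 3, rem=4, I/O yield, promote→Q0. Q0=[P4] Q1=[P5] Q2=[]
t=31-33: P4@Q0 runs 2, rem=2, quantum used, demote→Q1. Q0=[] Q1=[P5,P4] Q2=[]
t=33-38: P5@Q1 runs 5, rem=3, quantum used, demote→Q2. Q0=[] Q1=[P4] Q2=[P5]
t=38-40: P4@Q1 runs 2, rem=0, completes. Q0=[] Q1=[] Q2=[P5]
t=40-43: P5@Q2 runs 3, rem=0, completes. Q0=[] Q1=[] Q2=[]

Answer: P1(0-2) P2(2-3) P3(3-4) P4(4-6) P5(6-8) P2(8-9) P3(9-10) P2(10-11) P3(11-12) P2(12-13) P3(13-14) P2(14-15) P3(15-16) P2(16-17) P3(17-18) P2(18-19) P3(19-20) P2(20-21) P3(21-22) P2(22-23) P3(23-24) P1(24-28) P4(28-31) P4(31-33) P5(33-38) P4(38-40) P5(40-43)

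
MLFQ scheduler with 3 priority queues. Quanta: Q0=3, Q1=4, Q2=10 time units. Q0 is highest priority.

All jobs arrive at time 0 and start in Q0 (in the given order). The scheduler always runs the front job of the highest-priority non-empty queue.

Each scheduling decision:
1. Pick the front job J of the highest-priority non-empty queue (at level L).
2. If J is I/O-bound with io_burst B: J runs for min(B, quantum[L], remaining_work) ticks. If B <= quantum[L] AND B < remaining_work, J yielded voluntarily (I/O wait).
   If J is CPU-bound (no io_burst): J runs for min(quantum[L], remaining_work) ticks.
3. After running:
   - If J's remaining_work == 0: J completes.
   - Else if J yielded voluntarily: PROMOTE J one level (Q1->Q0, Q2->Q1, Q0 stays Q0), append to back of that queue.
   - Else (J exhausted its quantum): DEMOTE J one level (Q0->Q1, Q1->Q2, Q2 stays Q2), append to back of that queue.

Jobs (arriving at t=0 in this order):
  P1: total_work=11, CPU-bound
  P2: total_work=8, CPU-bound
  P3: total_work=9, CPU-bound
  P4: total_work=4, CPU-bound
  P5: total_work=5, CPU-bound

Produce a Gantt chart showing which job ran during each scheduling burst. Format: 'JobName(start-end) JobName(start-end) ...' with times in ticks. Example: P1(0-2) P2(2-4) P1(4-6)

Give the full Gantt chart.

Answer: P1(0-3) P2(3-6) P3(6-9) P4(9-12) P5(12-15) P1(15-19) P2(19-23) P3(23-27) P4(27-28) P5(28-30) P1(30-34) P2(34-35) P3(35-37)

Derivation:
t=0-3: P1@Q0 runs 3, rem=8, quantum used, demote→Q1. Q0=[P2,P3,P4,P5] Q1=[P1] Q2=[]
t=3-6: P2@Q0 runs 3, rem=5, quantum used, demote→Q1. Q0=[P3,P4,P5] Q1=[P1,P2] Q2=[]
t=6-9: P3@Q0 runs 3, rem=6, quantum used, demote→Q1. Q0=[P4,P5] Q1=[P1,P2,P3] Q2=[]
t=9-12: P4@Q0 runs 3, rem=1, quantum used, demote→Q1. Q0=[P5] Q1=[P1,P2,P3,P4] Q2=[]
t=12-15: P5@Q0 runs 3, rem=2, quantum used, demote→Q1. Q0=[] Q1=[P1,P2,P3,P4,P5] Q2=[]
t=15-19: P1@Q1 runs 4, rem=4, quantum used, demote→Q2. Q0=[] Q1=[P2,P3,P4,P5] Q2=[P1]
t=19-23: P2@Q1 runs 4, rem=1, quantum used, demote→Q2. Q0=[] Q1=[P3,P4,P5] Q2=[P1,P2]
t=23-27: P3@Q1 runs 4, rem=2, quantum used, demote→Q2. Q0=[] Q1=[P4,P5] Q2=[P1,P2,P3]
t=27-28: P4@Q1 runs 1, rem=0, completes. Q0=[] Q1=[P5] Q2=[P1,P2,P3]
t=28-30: P5@Q1 runs 2, rem=0, completes. Q0=[] Q1=[] Q2=[P1,P2,P3]
t=30-34: P1@Q2 runs 4, rem=0, completes. Q0=[] Q1=[] Q2=[P2,P3]
t=34-35: P2@Q2 runs 1, rem=0, completes. Q0=[] Q1=[] Q2=[P3]
t=35-37: P3@Q2 runs 2, rem=0, completes. Q0=[] Q1=[] Q2=[]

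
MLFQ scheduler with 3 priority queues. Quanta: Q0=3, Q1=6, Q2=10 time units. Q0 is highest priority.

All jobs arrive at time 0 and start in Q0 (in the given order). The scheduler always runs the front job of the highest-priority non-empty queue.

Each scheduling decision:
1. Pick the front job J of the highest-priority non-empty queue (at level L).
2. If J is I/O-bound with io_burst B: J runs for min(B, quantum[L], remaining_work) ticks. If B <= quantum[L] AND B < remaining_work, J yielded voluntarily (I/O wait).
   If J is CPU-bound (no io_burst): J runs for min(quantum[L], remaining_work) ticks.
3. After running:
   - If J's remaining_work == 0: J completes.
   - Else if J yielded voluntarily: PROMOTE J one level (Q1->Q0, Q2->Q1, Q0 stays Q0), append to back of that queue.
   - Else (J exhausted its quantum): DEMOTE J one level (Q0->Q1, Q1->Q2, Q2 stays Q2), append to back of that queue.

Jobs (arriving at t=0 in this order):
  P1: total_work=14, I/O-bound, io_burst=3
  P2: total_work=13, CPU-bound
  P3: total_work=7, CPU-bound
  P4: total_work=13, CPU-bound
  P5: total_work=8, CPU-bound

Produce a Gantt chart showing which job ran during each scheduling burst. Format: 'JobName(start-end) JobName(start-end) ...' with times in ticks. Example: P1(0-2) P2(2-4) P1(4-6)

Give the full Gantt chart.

t=0-3: P1@Q0 runs 3, rem=11, I/O yield, promote→Q0. Q0=[P2,P3,P4,P5,P1] Q1=[] Q2=[]
t=3-6: P2@Q0 runs 3, rem=10, quantum used, demote→Q1. Q0=[P3,P4,P5,P1] Q1=[P2] Q2=[]
t=6-9: P3@Q0 runs 3, rem=4, quantum used, demote→Q1. Q0=[P4,P5,P1] Q1=[P2,P3] Q2=[]
t=9-12: P4@Q0 runs 3, rem=10, quantum used, demote→Q1. Q0=[P5,P1] Q1=[P2,P3,P4] Q2=[]
t=12-15: P5@Q0 runs 3, rem=5, quantum used, demote→Q1. Q0=[P1] Q1=[P2,P3,P4,P5] Q2=[]
t=15-18: P1@Q0 runs 3, rem=8, I/O yield, promote→Q0. Q0=[P1] Q1=[P2,P3,P4,P5] Q2=[]
t=18-21: P1@Q0 runs 3, rem=5, I/O yield, promote→Q0. Q0=[P1] Q1=[P2,P3,P4,P5] Q2=[]
t=21-24: P1@Q0 runs 3, rem=2, I/O yield, promote→Q0. Q0=[P1] Q1=[P2,P3,P4,P5] Q2=[]
t=24-26: P1@Q0 runs 2, rem=0, completes. Q0=[] Q1=[P2,P3,P4,P5] Q2=[]
t=26-32: P2@Q1 runs 6, rem=4, quantum used, demote→Q2. Q0=[] Q1=[P3,P4,P5] Q2=[P2]
t=32-36: P3@Q1 runs 4, rem=0, completes. Q0=[] Q1=[P4,P5] Q2=[P2]
t=36-42: P4@Q1 runs 6, rem=4, quantum used, demote→Q2. Q0=[] Q1=[P5] Q2=[P2,P4]
t=42-47: P5@Q1 runs 5, rem=0, completes. Q0=[] Q1=[] Q2=[P2,P4]
t=47-51: P2@Q2 runs 4, rem=0, completes. Q0=[] Q1=[] Q2=[P4]
t=51-55: P4@Q2 runs 4, rem=0, completes. Q0=[] Q1=[] Q2=[]

Answer: P1(0-3) P2(3-6) P3(6-9) P4(9-12) P5(12-15) P1(15-18) P1(18-21) P1(21-24) P1(24-26) P2(26-32) P3(32-36) P4(36-42) P5(42-47) P2(47-51) P4(51-55)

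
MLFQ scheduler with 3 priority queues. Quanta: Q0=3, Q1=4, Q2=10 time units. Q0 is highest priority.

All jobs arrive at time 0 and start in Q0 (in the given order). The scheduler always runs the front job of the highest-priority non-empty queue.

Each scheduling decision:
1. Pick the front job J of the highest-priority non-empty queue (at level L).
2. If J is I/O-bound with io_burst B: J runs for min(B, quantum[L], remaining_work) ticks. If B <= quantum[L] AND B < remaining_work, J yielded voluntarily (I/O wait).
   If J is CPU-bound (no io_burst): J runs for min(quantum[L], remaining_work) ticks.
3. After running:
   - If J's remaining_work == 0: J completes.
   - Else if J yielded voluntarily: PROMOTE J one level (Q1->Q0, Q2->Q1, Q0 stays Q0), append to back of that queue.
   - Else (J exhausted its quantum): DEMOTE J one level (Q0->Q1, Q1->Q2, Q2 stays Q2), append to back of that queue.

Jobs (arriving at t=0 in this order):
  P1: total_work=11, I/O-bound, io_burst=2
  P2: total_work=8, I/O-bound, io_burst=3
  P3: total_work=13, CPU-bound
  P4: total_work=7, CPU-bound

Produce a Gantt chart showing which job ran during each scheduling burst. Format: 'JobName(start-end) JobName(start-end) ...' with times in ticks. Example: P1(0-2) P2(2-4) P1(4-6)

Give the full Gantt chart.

Answer: P1(0-2) P2(2-5) P3(5-8) P4(8-11) P1(11-13) P2(13-16) P1(16-18) P2(18-20) P1(20-22) P1(22-24) P1(24-25) P3(25-29) P4(29-33) P3(33-39)

Derivation:
t=0-2: P1@Q0 runs 2, rem=9, I/O yield, promote→Q0. Q0=[P2,P3,P4,P1] Q1=[] Q2=[]
t=2-5: P2@Q0 runs 3, rem=5, I/O yield, promote→Q0. Q0=[P3,P4,P1,P2] Q1=[] Q2=[]
t=5-8: P3@Q0 runs 3, rem=10, quantum used, demote→Q1. Q0=[P4,P1,P2] Q1=[P3] Q2=[]
t=8-11: P4@Q0 runs 3, rem=4, quantum used, demote→Q1. Q0=[P1,P2] Q1=[P3,P4] Q2=[]
t=11-13: P1@Q0 runs 2, rem=7, I/O yield, promote→Q0. Q0=[P2,P1] Q1=[P3,P4] Q2=[]
t=13-16: P2@Q0 runs 3, rem=2, I/O yield, promote→Q0. Q0=[P1,P2] Q1=[P3,P4] Q2=[]
t=16-18: P1@Q0 runs 2, rem=5, I/O yield, promote→Q0. Q0=[P2,P1] Q1=[P3,P4] Q2=[]
t=18-20: P2@Q0 runs 2, rem=0, completes. Q0=[P1] Q1=[P3,P4] Q2=[]
t=20-22: P1@Q0 runs 2, rem=3, I/O yield, promote→Q0. Q0=[P1] Q1=[P3,P4] Q2=[]
t=22-24: P1@Q0 runs 2, rem=1, I/O yield, promote→Q0. Q0=[P1] Q1=[P3,P4] Q2=[]
t=24-25: P1@Q0 runs 1, rem=0, completes. Q0=[] Q1=[P3,P4] Q2=[]
t=25-29: P3@Q1 runs 4, rem=6, quantum used, demote→Q2. Q0=[] Q1=[P4] Q2=[P3]
t=29-33: P4@Q1 runs 4, rem=0, completes. Q0=[] Q1=[] Q2=[P3]
t=33-39: P3@Q2 runs 6, rem=0, completes. Q0=[] Q1=[] Q2=[]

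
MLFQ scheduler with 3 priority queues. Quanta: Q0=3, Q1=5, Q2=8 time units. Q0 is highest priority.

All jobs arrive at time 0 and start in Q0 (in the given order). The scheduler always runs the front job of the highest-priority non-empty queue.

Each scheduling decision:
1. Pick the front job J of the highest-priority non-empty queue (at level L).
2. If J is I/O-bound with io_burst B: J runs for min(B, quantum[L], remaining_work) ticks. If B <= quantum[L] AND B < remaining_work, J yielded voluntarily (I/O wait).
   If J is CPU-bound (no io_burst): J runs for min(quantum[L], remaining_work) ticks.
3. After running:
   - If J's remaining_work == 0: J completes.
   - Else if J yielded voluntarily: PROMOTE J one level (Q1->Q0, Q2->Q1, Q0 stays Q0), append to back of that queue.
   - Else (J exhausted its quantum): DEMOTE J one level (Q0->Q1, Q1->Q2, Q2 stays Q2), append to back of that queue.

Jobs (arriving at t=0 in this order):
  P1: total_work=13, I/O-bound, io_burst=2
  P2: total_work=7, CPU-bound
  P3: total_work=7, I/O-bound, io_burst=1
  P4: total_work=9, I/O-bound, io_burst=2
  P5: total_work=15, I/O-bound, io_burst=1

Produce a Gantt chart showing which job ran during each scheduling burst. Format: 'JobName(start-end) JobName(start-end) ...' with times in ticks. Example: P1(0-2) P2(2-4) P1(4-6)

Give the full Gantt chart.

Answer: P1(0-2) P2(2-5) P3(5-6) P4(6-8) P5(8-9) P1(9-11) P3(11-12) P4(12-14) P5(14-15) P1(15-17) P3(17-18) P4(18-20) P5(20-21) P1(21-23) P3(23-24) P4(24-26) P5(26-27) P1(27-29) P3(29-30) P4(30-31) P5(31-32) P1(32-34) P3(34-35) P5(35-36) P1(36-37) P3(37-38) P5(38-39) P5(39-40) P5(40-41) P5(41-42) P5(42-43) P5(43-44) P5(44-45) P5(45-46) P5(46-47) P2(47-51)

Derivation:
t=0-2: P1@Q0 runs 2, rem=11, I/O yield, promote→Q0. Q0=[P2,P3,P4,P5,P1] Q1=[] Q2=[]
t=2-5: P2@Q0 runs 3, rem=4, quantum used, demote→Q1. Q0=[P3,P4,P5,P1] Q1=[P2] Q2=[]
t=5-6: P3@Q0 runs 1, rem=6, I/O yield, promote→Q0. Q0=[P4,P5,P1,P3] Q1=[P2] Q2=[]
t=6-8: P4@Q0 runs 2, rem=7, I/O yield, promote→Q0. Q0=[P5,P1,P3,P4] Q1=[P2] Q2=[]
t=8-9: P5@Q0 runs 1, rem=14, I/O yield, promote→Q0. Q0=[P1,P3,P4,P5] Q1=[P2] Q2=[]
t=9-11: P1@Q0 runs 2, rem=9, I/O yield, promote→Q0. Q0=[P3,P4,P5,P1] Q1=[P2] Q2=[]
t=11-12: P3@Q0 runs 1, rem=5, I/O yield, promote→Q0. Q0=[P4,P5,P1,P3] Q1=[P2] Q2=[]
t=12-14: P4@Q0 runs 2, rem=5, I/O yield, promote→Q0. Q0=[P5,P1,P3,P4] Q1=[P2] Q2=[]
t=14-15: P5@Q0 runs 1, rem=13, I/O yield, promote→Q0. Q0=[P1,P3,P4,P5] Q1=[P2] Q2=[]
t=15-17: P1@Q0 runs 2, rem=7, I/O yield, promote→Q0. Q0=[P3,P4,P5,P1] Q1=[P2] Q2=[]
t=17-18: P3@Q0 runs 1, rem=4, I/O yield, promote→Q0. Q0=[P4,P5,P1,P3] Q1=[P2] Q2=[]
t=18-20: P4@Q0 runs 2, rem=3, I/O yield, promote→Q0. Q0=[P5,P1,P3,P4] Q1=[P2] Q2=[]
t=20-21: P5@Q0 runs 1, rem=12, I/O yield, promote→Q0. Q0=[P1,P3,P4,P5] Q1=[P2] Q2=[]
t=21-23: P1@Q0 runs 2, rem=5, I/O yield, promote→Q0. Q0=[P3,P4,P5,P1] Q1=[P2] Q2=[]
t=23-24: P3@Q0 runs 1, rem=3, I/O yield, promote→Q0. Q0=[P4,P5,P1,P3] Q1=[P2] Q2=[]
t=24-26: P4@Q0 runs 2, rem=1, I/O yield, promote→Q0. Q0=[P5,P1,P3,P4] Q1=[P2] Q2=[]
t=26-27: P5@Q0 runs 1, rem=11, I/O yield, promote→Q0. Q0=[P1,P3,P4,P5] Q1=[P2] Q2=[]
t=27-29: P1@Q0 runs 2, rem=3, I/O yield, promote→Q0. Q0=[P3,P4,P5,P1] Q1=[P2] Q2=[]
t=29-30: P3@Q0 runs 1, rem=2, I/O yield, promote→Q0. Q0=[P4,P5,P1,P3] Q1=[P2] Q2=[]
t=30-31: P4@Q0 runs 1, rem=0, completes. Q0=[P5,P1,P3] Q1=[P2] Q2=[]
t=31-32: P5@Q0 runs 1, rem=10, I/O yield, promote→Q0. Q0=[P1,P3,P5] Q1=[P2] Q2=[]
t=32-34: P1@Q0 runs 2, rem=1, I/O yield, promote→Q0. Q0=[P3,P5,P1] Q1=[P2] Q2=[]
t=34-35: P3@Q0 runs 1, rem=1, I/O yield, promote→Q0. Q0=[P5,P1,P3] Q1=[P2] Q2=[]
t=35-36: P5@Q0 runs 1, rem=9, I/O yield, promote→Q0. Q0=[P1,P3,P5] Q1=[P2] Q2=[]
t=36-37: P1@Q0 runs 1, rem=0, completes. Q0=[P3,P5] Q1=[P2] Q2=[]
t=37-38: P3@Q0 runs 1, rem=0, completes. Q0=[P5] Q1=[P2] Q2=[]
t=38-39: P5@Q0 runs 1, rem=8, I/O yield, promote→Q0. Q0=[P5] Q1=[P2] Q2=[]
t=39-40: P5@Q0 runs 1, rem=7, I/O yield, promote→Q0. Q0=[P5] Q1=[P2] Q2=[]
t=40-41: P5@Q0 runs 1, rem=6, I/O yield, promote→Q0. Q0=[P5] Q1=[P2] Q2=[]
t=41-42: P5@Q0 runs 1, rem=5, I/O yield, promote→Q0. Q0=[P5] Q1=[P2] Q2=[]
t=42-43: P5@Q0 runs 1, rem=4, I/O yield, promote→Q0. Q0=[P5] Q1=[P2] Q2=[]
t=43-44: P5@Q0 runs 1, rem=3, I/O yield, promote→Q0. Q0=[P5] Q1=[P2] Q2=[]
t=44-45: P5@Q0 runs 1, rem=2, I/O yield, promote→Q0. Q0=[P5] Q1=[P2] Q2=[]
t=45-46: P5@Q0 runs 1, rem=1, I/O yield, promote→Q0. Q0=[P5] Q1=[P2] Q2=[]
t=46-47: P5@Q0 runs 1, rem=0, completes. Q0=[] Q1=[P2] Q2=[]
t=47-51: P2@Q1 runs 4, rem=0, completes. Q0=[] Q1=[] Q2=[]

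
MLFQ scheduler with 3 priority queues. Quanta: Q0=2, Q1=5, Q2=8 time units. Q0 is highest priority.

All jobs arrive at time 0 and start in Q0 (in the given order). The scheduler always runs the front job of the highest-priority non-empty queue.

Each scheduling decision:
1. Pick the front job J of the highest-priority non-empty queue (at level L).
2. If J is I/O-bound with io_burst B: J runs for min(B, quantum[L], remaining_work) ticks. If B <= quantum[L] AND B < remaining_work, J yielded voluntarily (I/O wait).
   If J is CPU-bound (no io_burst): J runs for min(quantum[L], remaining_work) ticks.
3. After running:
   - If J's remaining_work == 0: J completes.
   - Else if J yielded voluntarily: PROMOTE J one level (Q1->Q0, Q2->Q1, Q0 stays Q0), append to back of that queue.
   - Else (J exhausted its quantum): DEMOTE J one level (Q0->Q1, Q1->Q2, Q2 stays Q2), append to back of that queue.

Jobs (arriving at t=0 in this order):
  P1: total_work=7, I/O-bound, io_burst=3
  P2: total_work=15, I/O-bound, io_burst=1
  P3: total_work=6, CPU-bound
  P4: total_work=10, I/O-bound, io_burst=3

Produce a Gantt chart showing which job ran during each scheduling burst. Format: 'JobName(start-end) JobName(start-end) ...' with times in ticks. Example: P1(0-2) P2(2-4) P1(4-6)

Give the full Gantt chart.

t=0-2: P1@Q0 runs 2, rem=5, quantum used, demote→Q1. Q0=[P2,P3,P4] Q1=[P1] Q2=[]
t=2-3: P2@Q0 runs 1, rem=14, I/O yield, promote→Q0. Q0=[P3,P4,P2] Q1=[P1] Q2=[]
t=3-5: P3@Q0 runs 2, rem=4, quantum used, demote→Q1. Q0=[P4,P2] Q1=[P1,P3] Q2=[]
t=5-7: P4@Q0 runs 2, rem=8, quantum used, demote→Q1. Q0=[P2] Q1=[P1,P3,P4] Q2=[]
t=7-8: P2@Q0 runs 1, rem=13, I/O yield, promote→Q0. Q0=[P2] Q1=[P1,P3,P4] Q2=[]
t=8-9: P2@Q0 runs 1, rem=12, I/O yield, promote→Q0. Q0=[P2] Q1=[P1,P3,P4] Q2=[]
t=9-10: P2@Q0 runs 1, rem=11, I/O yield, promote→Q0. Q0=[P2] Q1=[P1,P3,P4] Q2=[]
t=10-11: P2@Q0 runs 1, rem=10, I/O yield, promote→Q0. Q0=[P2] Q1=[P1,P3,P4] Q2=[]
t=11-12: P2@Q0 runs 1, rem=9, I/O yield, promote→Q0. Q0=[P2] Q1=[P1,P3,P4] Q2=[]
t=12-13: P2@Q0 runs 1, rem=8, I/O yield, promote→Q0. Q0=[P2] Q1=[P1,P3,P4] Q2=[]
t=13-14: P2@Q0 runs 1, rem=7, I/O yield, promote→Q0. Q0=[P2] Q1=[P1,P3,P4] Q2=[]
t=14-15: P2@Q0 runs 1, rem=6, I/O yield, promote→Q0. Q0=[P2] Q1=[P1,P3,P4] Q2=[]
t=15-16: P2@Q0 runs 1, rem=5, I/O yield, promote→Q0. Q0=[P2] Q1=[P1,P3,P4] Q2=[]
t=16-17: P2@Q0 runs 1, rem=4, I/O yield, promote→Q0. Q0=[P2] Q1=[P1,P3,P4] Q2=[]
t=17-18: P2@Q0 runs 1, rem=3, I/O yield, promote→Q0. Q0=[P2] Q1=[P1,P3,P4] Q2=[]
t=18-19: P2@Q0 runs 1, rem=2, I/O yield, promote→Q0. Q0=[P2] Q1=[P1,P3,P4] Q2=[]
t=19-20: P2@Q0 runs 1, rem=1, I/O yield, promote→Q0. Q0=[P2] Q1=[P1,P3,P4] Q2=[]
t=20-21: P2@Q0 runs 1, rem=0, completes. Q0=[] Q1=[P1,P3,P4] Q2=[]
t=21-24: P1@Q1 runs 3, rem=2, I/O yield, promote→Q0. Q0=[P1] Q1=[P3,P4] Q2=[]
t=24-26: P1@Q0 runs 2, rem=0, completes. Q0=[] Q1=[P3,P4] Q2=[]
t=26-30: P3@Q1 runs 4, rem=0, completes. Q0=[] Q1=[P4] Q2=[]
t=30-33: P4@Q1 runs 3, rem=5, I/O yield, promote→Q0. Q0=[P4] Q1=[] Q2=[]
t=33-35: P4@Q0 runs 2, rem=3, quantum used, demote→Q1. Q0=[] Q1=[P4] Q2=[]
t=35-38: P4@Q1 runs 3, rem=0, completes. Q0=[] Q1=[] Q2=[]

Answer: P1(0-2) P2(2-3) P3(3-5) P4(5-7) P2(7-8) P2(8-9) P2(9-10) P2(10-11) P2(11-12) P2(12-13) P2(13-14) P2(14-15) P2(15-16) P2(16-17) P2(17-18) P2(18-19) P2(19-20) P2(20-21) P1(21-24) P1(24-26) P3(26-30) P4(30-33) P4(33-35) P4(35-38)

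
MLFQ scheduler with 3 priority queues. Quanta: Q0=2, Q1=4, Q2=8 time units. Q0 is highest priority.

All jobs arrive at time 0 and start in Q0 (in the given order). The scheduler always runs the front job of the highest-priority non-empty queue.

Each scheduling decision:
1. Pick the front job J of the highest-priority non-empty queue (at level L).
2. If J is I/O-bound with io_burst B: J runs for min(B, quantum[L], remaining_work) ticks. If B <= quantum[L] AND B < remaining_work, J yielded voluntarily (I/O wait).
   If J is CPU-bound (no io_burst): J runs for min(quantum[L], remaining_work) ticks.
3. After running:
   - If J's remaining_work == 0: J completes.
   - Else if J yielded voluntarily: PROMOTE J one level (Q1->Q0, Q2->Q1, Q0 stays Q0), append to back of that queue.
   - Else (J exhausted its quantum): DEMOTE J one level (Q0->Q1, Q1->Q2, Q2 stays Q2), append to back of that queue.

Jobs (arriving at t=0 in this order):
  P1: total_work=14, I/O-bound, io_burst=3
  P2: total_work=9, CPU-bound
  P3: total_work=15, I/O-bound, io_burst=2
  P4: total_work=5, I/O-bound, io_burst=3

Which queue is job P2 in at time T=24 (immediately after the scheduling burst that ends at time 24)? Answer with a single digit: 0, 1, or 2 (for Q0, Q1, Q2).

t=0-2: P1@Q0 runs 2, rem=12, quantum used, demote→Q1. Q0=[P2,P3,P4] Q1=[P1] Q2=[]
t=2-4: P2@Q0 runs 2, rem=7, quantum used, demote→Q1. Q0=[P3,P4] Q1=[P1,P2] Q2=[]
t=4-6: P3@Q0 runs 2, rem=13, I/O yield, promote→Q0. Q0=[P4,P3] Q1=[P1,P2] Q2=[]
t=6-8: P4@Q0 runs 2, rem=3, quantum used, demote→Q1. Q0=[P3] Q1=[P1,P2,P4] Q2=[]
t=8-10: P3@Q0 runs 2, rem=11, I/O yield, promote→Q0. Q0=[P3] Q1=[P1,P2,P4] Q2=[]
t=10-12: P3@Q0 runs 2, rem=9, I/O yield, promote→Q0. Q0=[P3] Q1=[P1,P2,P4] Q2=[]
t=12-14: P3@Q0 runs 2, rem=7, I/O yield, promote→Q0. Q0=[P3] Q1=[P1,P2,P4] Q2=[]
t=14-16: P3@Q0 runs 2, rem=5, I/O yield, promote→Q0. Q0=[P3] Q1=[P1,P2,P4] Q2=[]
t=16-18: P3@Q0 runs 2, rem=3, I/O yield, promote→Q0. Q0=[P3] Q1=[P1,P2,P4] Q2=[]
t=18-20: P3@Q0 runs 2, rem=1, I/O yield, promote→Q0. Q0=[P3] Q1=[P1,P2,P4] Q2=[]
t=20-21: P3@Q0 runs 1, rem=0, completes. Q0=[] Q1=[P1,P2,P4] Q2=[]
t=21-24: P1@Q1 runs 3, rem=9, I/O yield, promote→Q0. Q0=[P1] Q1=[P2,P4] Q2=[]
t=24-26: P1@Q0 runs 2, rem=7, quantum used, demote→Q1. Q0=[] Q1=[P2,P4,P1] Q2=[]
t=26-30: P2@Q1 runs 4, rem=3, quantum used, demote→Q2. Q0=[] Q1=[P4,P1] Q2=[P2]
t=30-33: P4@Q1 runs 3, rem=0, completes. Q0=[] Q1=[P1] Q2=[P2]
t=33-36: P1@Q1 runs 3, rem=4, I/O yield, promote→Q0. Q0=[P1] Q1=[] Q2=[P2]
t=36-38: P1@Q0 runs 2, rem=2, quantum used, demote→Q1. Q0=[] Q1=[P1] Q2=[P2]
t=38-40: P1@Q1 runs 2, rem=0, completes. Q0=[] Q1=[] Q2=[P2]
t=40-43: P2@Q2 runs 3, rem=0, completes. Q0=[] Q1=[] Q2=[]

Answer: 1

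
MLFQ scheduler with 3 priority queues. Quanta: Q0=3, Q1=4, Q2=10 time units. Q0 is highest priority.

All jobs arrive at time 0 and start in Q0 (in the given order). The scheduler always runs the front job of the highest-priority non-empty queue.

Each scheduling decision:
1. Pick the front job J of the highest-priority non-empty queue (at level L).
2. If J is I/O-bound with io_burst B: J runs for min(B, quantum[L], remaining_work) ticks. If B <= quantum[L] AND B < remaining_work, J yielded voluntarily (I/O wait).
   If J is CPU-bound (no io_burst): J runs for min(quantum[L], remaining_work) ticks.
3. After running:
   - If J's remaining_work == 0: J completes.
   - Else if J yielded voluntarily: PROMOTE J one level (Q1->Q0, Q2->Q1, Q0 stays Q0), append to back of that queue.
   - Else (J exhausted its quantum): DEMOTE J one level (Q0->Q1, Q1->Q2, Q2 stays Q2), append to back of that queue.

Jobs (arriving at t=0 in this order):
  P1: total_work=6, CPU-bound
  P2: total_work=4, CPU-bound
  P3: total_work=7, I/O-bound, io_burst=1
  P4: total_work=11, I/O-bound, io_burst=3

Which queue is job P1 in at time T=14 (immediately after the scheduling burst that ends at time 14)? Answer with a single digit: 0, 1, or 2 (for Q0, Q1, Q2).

Answer: 1

Derivation:
t=0-3: P1@Q0 runs 3, rem=3, quantum used, demote→Q1. Q0=[P2,P3,P4] Q1=[P1] Q2=[]
t=3-6: P2@Q0 runs 3, rem=1, quantum used, demote→Q1. Q0=[P3,P4] Q1=[P1,P2] Q2=[]
t=6-7: P3@Q0 runs 1, rem=6, I/O yield, promote→Q0. Q0=[P4,P3] Q1=[P1,P2] Q2=[]
t=7-10: P4@Q0 runs 3, rem=8, I/O yield, promote→Q0. Q0=[P3,P4] Q1=[P1,P2] Q2=[]
t=10-11: P3@Q0 runs 1, rem=5, I/O yield, promote→Q0. Q0=[P4,P3] Q1=[P1,P2] Q2=[]
t=11-14: P4@Q0 runs 3, rem=5, I/O yield, promote→Q0. Q0=[P3,P4] Q1=[P1,P2] Q2=[]
t=14-15: P3@Q0 runs 1, rem=4, I/O yield, promote→Q0. Q0=[P4,P3] Q1=[P1,P2] Q2=[]
t=15-18: P4@Q0 runs 3, rem=2, I/O yield, promote→Q0. Q0=[P3,P4] Q1=[P1,P2] Q2=[]
t=18-19: P3@Q0 runs 1, rem=3, I/O yield, promote→Q0. Q0=[P4,P3] Q1=[P1,P2] Q2=[]
t=19-21: P4@Q0 runs 2, rem=0, completes. Q0=[P3] Q1=[P1,P2] Q2=[]
t=21-22: P3@Q0 runs 1, rem=2, I/O yield, promote→Q0. Q0=[P3] Q1=[P1,P2] Q2=[]
t=22-23: P3@Q0 runs 1, rem=1, I/O yield, promote→Q0. Q0=[P3] Q1=[P1,P2] Q2=[]
t=23-24: P3@Q0 runs 1, rem=0, completes. Q0=[] Q1=[P1,P2] Q2=[]
t=24-27: P1@Q1 runs 3, rem=0, completes. Q0=[] Q1=[P2] Q2=[]
t=27-28: P2@Q1 runs 1, rem=0, completes. Q0=[] Q1=[] Q2=[]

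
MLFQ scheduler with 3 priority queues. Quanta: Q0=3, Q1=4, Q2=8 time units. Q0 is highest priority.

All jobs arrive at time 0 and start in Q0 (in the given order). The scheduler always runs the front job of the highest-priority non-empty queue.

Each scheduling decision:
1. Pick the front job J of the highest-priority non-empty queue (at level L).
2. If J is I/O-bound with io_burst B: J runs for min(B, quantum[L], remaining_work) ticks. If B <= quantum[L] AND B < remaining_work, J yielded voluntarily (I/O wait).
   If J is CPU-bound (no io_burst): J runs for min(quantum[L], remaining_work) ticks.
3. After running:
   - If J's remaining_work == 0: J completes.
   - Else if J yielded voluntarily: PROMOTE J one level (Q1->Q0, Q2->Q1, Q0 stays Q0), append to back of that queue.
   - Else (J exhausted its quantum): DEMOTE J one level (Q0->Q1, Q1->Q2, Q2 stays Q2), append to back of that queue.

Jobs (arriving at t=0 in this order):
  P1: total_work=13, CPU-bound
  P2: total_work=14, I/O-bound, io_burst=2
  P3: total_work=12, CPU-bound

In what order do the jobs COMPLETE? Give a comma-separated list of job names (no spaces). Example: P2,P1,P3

t=0-3: P1@Q0 runs 3, rem=10, quantum used, demote→Q1. Q0=[P2,P3] Q1=[P1] Q2=[]
t=3-5: P2@Q0 runs 2, rem=12, I/O yield, promote→Q0. Q0=[P3,P2] Q1=[P1] Q2=[]
t=5-8: P3@Q0 runs 3, rem=9, quantum used, demote→Q1. Q0=[P2] Q1=[P1,P3] Q2=[]
t=8-10: P2@Q0 runs 2, rem=10, I/O yield, promote→Q0. Q0=[P2] Q1=[P1,P3] Q2=[]
t=10-12: P2@Q0 runs 2, rem=8, I/O yield, promote→Q0. Q0=[P2] Q1=[P1,P3] Q2=[]
t=12-14: P2@Q0 runs 2, rem=6, I/O yield, promote→Q0. Q0=[P2] Q1=[P1,P3] Q2=[]
t=14-16: P2@Q0 runs 2, rem=4, I/O yield, promote→Q0. Q0=[P2] Q1=[P1,P3] Q2=[]
t=16-18: P2@Q0 runs 2, rem=2, I/O yield, promote→Q0. Q0=[P2] Q1=[P1,P3] Q2=[]
t=18-20: P2@Q0 runs 2, rem=0, completes. Q0=[] Q1=[P1,P3] Q2=[]
t=20-24: P1@Q1 runs 4, rem=6, quantum used, demote→Q2. Q0=[] Q1=[P3] Q2=[P1]
t=24-28: P3@Q1 runs 4, rem=5, quantum used, demote→Q2. Q0=[] Q1=[] Q2=[P1,P3]
t=28-34: P1@Q2 runs 6, rem=0, completes. Q0=[] Q1=[] Q2=[P3]
t=34-39: P3@Q2 runs 5, rem=0, completes. Q0=[] Q1=[] Q2=[]

Answer: P2,P1,P3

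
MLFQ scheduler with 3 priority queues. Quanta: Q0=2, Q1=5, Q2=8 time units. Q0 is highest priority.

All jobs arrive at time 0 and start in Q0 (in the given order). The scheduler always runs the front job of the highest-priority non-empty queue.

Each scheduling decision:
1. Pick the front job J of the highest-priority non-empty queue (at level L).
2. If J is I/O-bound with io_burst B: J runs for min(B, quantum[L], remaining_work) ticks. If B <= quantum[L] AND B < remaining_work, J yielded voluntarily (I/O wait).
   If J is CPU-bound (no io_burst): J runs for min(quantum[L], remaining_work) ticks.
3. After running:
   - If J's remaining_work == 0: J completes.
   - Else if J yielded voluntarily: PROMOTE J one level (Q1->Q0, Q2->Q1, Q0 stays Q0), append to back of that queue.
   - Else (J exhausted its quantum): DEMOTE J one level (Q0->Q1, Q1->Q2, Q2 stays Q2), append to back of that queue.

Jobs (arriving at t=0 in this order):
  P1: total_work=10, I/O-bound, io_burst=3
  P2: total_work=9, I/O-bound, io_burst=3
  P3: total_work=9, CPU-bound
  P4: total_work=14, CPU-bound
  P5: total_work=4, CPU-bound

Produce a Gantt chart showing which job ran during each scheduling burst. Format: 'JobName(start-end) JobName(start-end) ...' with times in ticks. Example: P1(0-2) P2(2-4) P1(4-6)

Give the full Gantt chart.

t=0-2: P1@Q0 runs 2, rem=8, quantum used, demote→Q1. Q0=[P2,P3,P4,P5] Q1=[P1] Q2=[]
t=2-4: P2@Q0 runs 2, rem=7, quantum used, demote→Q1. Q0=[P3,P4,P5] Q1=[P1,P2] Q2=[]
t=4-6: P3@Q0 runs 2, rem=7, quantum used, demote→Q1. Q0=[P4,P5] Q1=[P1,P2,P3] Q2=[]
t=6-8: P4@Q0 runs 2, rem=12, quantum used, demote→Q1. Q0=[P5] Q1=[P1,P2,P3,P4] Q2=[]
t=8-10: P5@Q0 runs 2, rem=2, quantum used, demote→Q1. Q0=[] Q1=[P1,P2,P3,P4,P5] Q2=[]
t=10-13: P1@Q1 runs 3, rem=5, I/O yield, promote→Q0. Q0=[P1] Q1=[P2,P3,P4,P5] Q2=[]
t=13-15: P1@Q0 runs 2, rem=3, quantum used, demote→Q1. Q0=[] Q1=[P2,P3,P4,P5,P1] Q2=[]
t=15-18: P2@Q1 runs 3, rem=4, I/O yield, promote→Q0. Q0=[P2] Q1=[P3,P4,P5,P1] Q2=[]
t=18-20: P2@Q0 runs 2, rem=2, quantum used, demote→Q1. Q0=[] Q1=[P3,P4,P5,P1,P2] Q2=[]
t=20-25: P3@Q1 runs 5, rem=2, quantum used, demote→Q2. Q0=[] Q1=[P4,P5,P1,P2] Q2=[P3]
t=25-30: P4@Q1 runs 5, rem=7, quantum used, demote→Q2. Q0=[] Q1=[P5,P1,P2] Q2=[P3,P4]
t=30-32: P5@Q1 runs 2, rem=0, completes. Q0=[] Q1=[P1,P2] Q2=[P3,P4]
t=32-35: P1@Q1 runs 3, rem=0, completes. Q0=[] Q1=[P2] Q2=[P3,P4]
t=35-37: P2@Q1 runs 2, rem=0, completes. Q0=[] Q1=[] Q2=[P3,P4]
t=37-39: P3@Q2 runs 2, rem=0, completes. Q0=[] Q1=[] Q2=[P4]
t=39-46: P4@Q2 runs 7, rem=0, completes. Q0=[] Q1=[] Q2=[]

Answer: P1(0-2) P2(2-4) P3(4-6) P4(6-8) P5(8-10) P1(10-13) P1(13-15) P2(15-18) P2(18-20) P3(20-25) P4(25-30) P5(30-32) P1(32-35) P2(35-37) P3(37-39) P4(39-46)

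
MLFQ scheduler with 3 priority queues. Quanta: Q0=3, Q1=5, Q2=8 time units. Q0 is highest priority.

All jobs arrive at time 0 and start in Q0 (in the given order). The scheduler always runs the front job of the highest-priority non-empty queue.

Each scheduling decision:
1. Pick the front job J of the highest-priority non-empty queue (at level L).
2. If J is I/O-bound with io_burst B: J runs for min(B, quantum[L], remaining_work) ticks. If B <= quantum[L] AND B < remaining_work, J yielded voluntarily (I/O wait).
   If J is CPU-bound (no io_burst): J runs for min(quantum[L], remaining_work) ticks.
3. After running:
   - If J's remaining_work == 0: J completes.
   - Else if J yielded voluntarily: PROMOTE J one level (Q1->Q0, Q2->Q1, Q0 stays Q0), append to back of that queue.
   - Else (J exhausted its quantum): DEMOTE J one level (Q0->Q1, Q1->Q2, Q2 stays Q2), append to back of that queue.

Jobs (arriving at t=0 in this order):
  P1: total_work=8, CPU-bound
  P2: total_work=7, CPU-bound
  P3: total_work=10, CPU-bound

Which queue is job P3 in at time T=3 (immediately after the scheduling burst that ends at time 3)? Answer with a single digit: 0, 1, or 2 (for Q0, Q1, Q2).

t=0-3: P1@Q0 runs 3, rem=5, quantum used, demote→Q1. Q0=[P2,P3] Q1=[P1] Q2=[]
t=3-6: P2@Q0 runs 3, rem=4, quantum used, demote→Q1. Q0=[P3] Q1=[P1,P2] Q2=[]
t=6-9: P3@Q0 runs 3, rem=7, quantum used, demote→Q1. Q0=[] Q1=[P1,P2,P3] Q2=[]
t=9-14: P1@Q1 runs 5, rem=0, completes. Q0=[] Q1=[P2,P3] Q2=[]
t=14-18: P2@Q1 runs 4, rem=0, completes. Q0=[] Q1=[P3] Q2=[]
t=18-23: P3@Q1 runs 5, rem=2, quantum used, demote→Q2. Q0=[] Q1=[] Q2=[P3]
t=23-25: P3@Q2 runs 2, rem=0, completes. Q0=[] Q1=[] Q2=[]

Answer: 0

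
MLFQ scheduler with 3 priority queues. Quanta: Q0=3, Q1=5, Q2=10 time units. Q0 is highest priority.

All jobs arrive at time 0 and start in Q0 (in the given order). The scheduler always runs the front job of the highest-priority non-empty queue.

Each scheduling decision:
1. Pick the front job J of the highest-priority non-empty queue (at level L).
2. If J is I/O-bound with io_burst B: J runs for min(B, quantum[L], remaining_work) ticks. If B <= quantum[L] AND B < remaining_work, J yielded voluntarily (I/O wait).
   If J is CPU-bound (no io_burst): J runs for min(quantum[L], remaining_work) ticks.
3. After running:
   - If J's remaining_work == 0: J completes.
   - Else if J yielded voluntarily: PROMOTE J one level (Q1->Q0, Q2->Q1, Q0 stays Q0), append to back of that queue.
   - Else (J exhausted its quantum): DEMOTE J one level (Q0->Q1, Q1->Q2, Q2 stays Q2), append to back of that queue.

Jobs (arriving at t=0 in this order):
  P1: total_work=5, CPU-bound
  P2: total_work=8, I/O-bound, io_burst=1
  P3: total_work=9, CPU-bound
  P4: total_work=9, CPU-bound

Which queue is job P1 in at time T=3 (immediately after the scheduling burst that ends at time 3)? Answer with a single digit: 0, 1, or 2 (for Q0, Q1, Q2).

Answer: 1

Derivation:
t=0-3: P1@Q0 runs 3, rem=2, quantum used, demote→Q1. Q0=[P2,P3,P4] Q1=[P1] Q2=[]
t=3-4: P2@Q0 runs 1, rem=7, I/O yield, promote→Q0. Q0=[P3,P4,P2] Q1=[P1] Q2=[]
t=4-7: P3@Q0 runs 3, rem=6, quantum used, demote→Q1. Q0=[P4,P2] Q1=[P1,P3] Q2=[]
t=7-10: P4@Q0 runs 3, rem=6, quantum used, demote→Q1. Q0=[P2] Q1=[P1,P3,P4] Q2=[]
t=10-11: P2@Q0 runs 1, rem=6, I/O yield, promote→Q0. Q0=[P2] Q1=[P1,P3,P4] Q2=[]
t=11-12: P2@Q0 runs 1, rem=5, I/O yield, promote→Q0. Q0=[P2] Q1=[P1,P3,P4] Q2=[]
t=12-13: P2@Q0 runs 1, rem=4, I/O yield, promote→Q0. Q0=[P2] Q1=[P1,P3,P4] Q2=[]
t=13-14: P2@Q0 runs 1, rem=3, I/O yield, promote→Q0. Q0=[P2] Q1=[P1,P3,P4] Q2=[]
t=14-15: P2@Q0 runs 1, rem=2, I/O yield, promote→Q0. Q0=[P2] Q1=[P1,P3,P4] Q2=[]
t=15-16: P2@Q0 runs 1, rem=1, I/O yield, promote→Q0. Q0=[P2] Q1=[P1,P3,P4] Q2=[]
t=16-17: P2@Q0 runs 1, rem=0, completes. Q0=[] Q1=[P1,P3,P4] Q2=[]
t=17-19: P1@Q1 runs 2, rem=0, completes. Q0=[] Q1=[P3,P4] Q2=[]
t=19-24: P3@Q1 runs 5, rem=1, quantum used, demote→Q2. Q0=[] Q1=[P4] Q2=[P3]
t=24-29: P4@Q1 runs 5, rem=1, quantum used, demote→Q2. Q0=[] Q1=[] Q2=[P3,P4]
t=29-30: P3@Q2 runs 1, rem=0, completes. Q0=[] Q1=[] Q2=[P4]
t=30-31: P4@Q2 runs 1, rem=0, completes. Q0=[] Q1=[] Q2=[]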